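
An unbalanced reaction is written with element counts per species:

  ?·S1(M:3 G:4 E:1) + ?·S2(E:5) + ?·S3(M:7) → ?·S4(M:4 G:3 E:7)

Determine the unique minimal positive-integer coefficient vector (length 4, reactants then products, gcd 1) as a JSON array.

Coefficients: [3, 5, 1, 4]

M: 3·3+5·0+1·7 = 16 | 4·4 = 16
G: 3·4+5·0+1·0 = 12 | 4·3 = 12
E: 3·1+5·5+1·0 = 28 | 4·7 = 28
gcd(3,5,1,4) = 1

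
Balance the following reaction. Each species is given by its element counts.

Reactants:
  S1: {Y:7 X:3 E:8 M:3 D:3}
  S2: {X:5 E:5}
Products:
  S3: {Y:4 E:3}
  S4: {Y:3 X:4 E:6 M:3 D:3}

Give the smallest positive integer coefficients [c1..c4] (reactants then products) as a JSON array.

Coefficients: [5, 1, 5, 5]

Y: 5·7+1·0 = 35 | 5·4+5·3 = 35
X: 5·3+1·5 = 20 | 5·0+5·4 = 20
E: 5·8+1·5 = 45 | 5·3+5·6 = 45
M: 5·3+1·0 = 15 | 5·0+5·3 = 15
D: 5·3+1·0 = 15 | 5·0+5·3 = 15
gcd(5,1,5,5) = 1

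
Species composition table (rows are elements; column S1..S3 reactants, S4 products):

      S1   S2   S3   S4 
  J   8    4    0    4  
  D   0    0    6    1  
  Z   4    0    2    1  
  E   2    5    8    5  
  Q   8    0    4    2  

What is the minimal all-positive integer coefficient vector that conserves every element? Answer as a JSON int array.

Coefficients: [1, 4, 1, 6]

J: 1·8+4·4+1·0 = 24 | 6·4 = 24
D: 1·0+4·0+1·6 = 6 | 6·1 = 6
Z: 1·4+4·0+1·2 = 6 | 6·1 = 6
E: 1·2+4·5+1·8 = 30 | 6·5 = 30
Q: 1·8+4·0+1·4 = 12 | 6·2 = 12
gcd(1,4,1,6) = 1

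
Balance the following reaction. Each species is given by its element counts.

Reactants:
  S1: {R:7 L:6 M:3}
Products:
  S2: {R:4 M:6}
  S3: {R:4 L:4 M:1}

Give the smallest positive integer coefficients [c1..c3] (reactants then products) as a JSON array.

Coefficients: [4, 1, 6]

R: 4·7 = 28 | 1·4+6·4 = 28
L: 4·6 = 24 | 1·0+6·4 = 24
M: 4·3 = 12 | 1·6+6·1 = 12
gcd(4,1,6) = 1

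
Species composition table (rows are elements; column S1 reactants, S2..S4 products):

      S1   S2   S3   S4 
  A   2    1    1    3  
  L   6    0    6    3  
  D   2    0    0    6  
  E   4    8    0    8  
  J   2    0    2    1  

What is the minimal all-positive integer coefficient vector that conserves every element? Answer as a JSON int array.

A: 6·2 = 12 | 1·1+5·1+2·3 = 12
L: 6·6 = 36 | 1·0+5·6+2·3 = 36
D: 6·2 = 12 | 1·0+5·0+2·6 = 12
E: 6·4 = 24 | 1·8+5·0+2·8 = 24
J: 6·2 = 12 | 1·0+5·2+2·1 = 12
gcd(6,1,5,2) = 1

Coefficients: [6, 1, 5, 2]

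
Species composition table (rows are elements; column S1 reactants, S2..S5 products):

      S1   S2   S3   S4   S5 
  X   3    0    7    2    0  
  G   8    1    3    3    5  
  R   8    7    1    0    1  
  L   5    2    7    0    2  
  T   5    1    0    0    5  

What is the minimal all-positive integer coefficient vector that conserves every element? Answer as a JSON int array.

Coefficients: [5, 5, 1, 4, 4]

X: 5·3 = 15 | 5·0+1·7+4·2+4·0 = 15
G: 5·8 = 40 | 5·1+1·3+4·3+4·5 = 40
R: 5·8 = 40 | 5·7+1·1+4·0+4·1 = 40
L: 5·5 = 25 | 5·2+1·7+4·0+4·2 = 25
T: 5·5 = 25 | 5·1+1·0+4·0+4·5 = 25
gcd(5,5,1,4,4) = 1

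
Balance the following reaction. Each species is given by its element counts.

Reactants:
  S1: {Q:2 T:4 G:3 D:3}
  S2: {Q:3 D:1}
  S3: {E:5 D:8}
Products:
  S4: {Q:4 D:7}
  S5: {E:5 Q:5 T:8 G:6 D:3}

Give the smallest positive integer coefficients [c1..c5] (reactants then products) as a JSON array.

E: 2·0+3·0+1·5 = 5 | 2·0+1·5 = 5
Q: 2·2+3·3+1·0 = 13 | 2·4+1·5 = 13
T: 2·4+3·0+1·0 = 8 | 2·0+1·8 = 8
G: 2·3+3·0+1·0 = 6 | 2·0+1·6 = 6
D: 2·3+3·1+1·8 = 17 | 2·7+1·3 = 17
gcd(2,3,1,2,1) = 1

Coefficients: [2, 3, 1, 2, 1]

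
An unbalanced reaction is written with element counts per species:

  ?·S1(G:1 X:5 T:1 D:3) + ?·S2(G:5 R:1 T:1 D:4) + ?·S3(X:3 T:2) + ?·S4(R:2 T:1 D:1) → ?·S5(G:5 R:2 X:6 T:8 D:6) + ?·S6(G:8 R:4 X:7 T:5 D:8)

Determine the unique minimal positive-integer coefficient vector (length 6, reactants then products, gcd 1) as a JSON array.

G: 1·1+4·5+5·0+3·0 = 21 | 1·5+2·8 = 21
R: 1·0+4·1+5·0+3·2 = 10 | 1·2+2·4 = 10
X: 1·5+4·0+5·3+3·0 = 20 | 1·6+2·7 = 20
T: 1·1+4·1+5·2+3·1 = 18 | 1·8+2·5 = 18
D: 1·3+4·4+5·0+3·1 = 22 | 1·6+2·8 = 22
gcd(1,4,5,3,1,2) = 1

Coefficients: [1, 4, 5, 3, 1, 2]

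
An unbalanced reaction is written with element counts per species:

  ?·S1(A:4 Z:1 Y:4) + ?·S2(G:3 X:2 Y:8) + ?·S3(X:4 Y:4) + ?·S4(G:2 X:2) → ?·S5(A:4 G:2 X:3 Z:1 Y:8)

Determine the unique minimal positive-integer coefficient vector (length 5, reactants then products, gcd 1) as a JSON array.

A: 6·4+2·0+2·0+3·0 = 24 | 6·4 = 24
G: 6·0+2·3+2·0+3·2 = 12 | 6·2 = 12
X: 6·0+2·2+2·4+3·2 = 18 | 6·3 = 18
Z: 6·1+2·0+2·0+3·0 = 6 | 6·1 = 6
Y: 6·4+2·8+2·4+3·0 = 48 | 6·8 = 48
gcd(6,2,2,3,6) = 1

Coefficients: [6, 2, 2, 3, 6]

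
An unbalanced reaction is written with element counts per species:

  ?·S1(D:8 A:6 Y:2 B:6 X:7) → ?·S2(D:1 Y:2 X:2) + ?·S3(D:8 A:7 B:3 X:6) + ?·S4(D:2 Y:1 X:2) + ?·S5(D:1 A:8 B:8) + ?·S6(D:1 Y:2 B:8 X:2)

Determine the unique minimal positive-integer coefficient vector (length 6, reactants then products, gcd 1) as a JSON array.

D: 6·8 = 48 | 1·1+4·8+6·2+1·1+2·1 = 48
A: 6·6 = 36 | 1·0+4·7+6·0+1·8+2·0 = 36
Y: 6·2 = 12 | 1·2+4·0+6·1+1·0+2·2 = 12
B: 6·6 = 36 | 1·0+4·3+6·0+1·8+2·8 = 36
X: 6·7 = 42 | 1·2+4·6+6·2+1·0+2·2 = 42
gcd(6,1,4,6,1,2) = 1

Coefficients: [6, 1, 4, 6, 1, 2]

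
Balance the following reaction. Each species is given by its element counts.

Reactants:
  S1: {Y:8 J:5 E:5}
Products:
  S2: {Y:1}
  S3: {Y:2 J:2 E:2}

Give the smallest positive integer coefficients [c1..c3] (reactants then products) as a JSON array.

Y: 2·8 = 16 | 6·1+5·2 = 16
J: 2·5 = 10 | 6·0+5·2 = 10
E: 2·5 = 10 | 6·0+5·2 = 10
gcd(2,6,5) = 1

Coefficients: [2, 6, 5]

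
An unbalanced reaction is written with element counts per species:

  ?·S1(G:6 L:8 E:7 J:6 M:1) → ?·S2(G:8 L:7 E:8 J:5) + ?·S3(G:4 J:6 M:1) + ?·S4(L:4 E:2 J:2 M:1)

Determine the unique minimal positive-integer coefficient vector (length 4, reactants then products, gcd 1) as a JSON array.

G: 6·6 = 36 | 4·8+1·4+5·0 = 36
L: 6·8 = 48 | 4·7+1·0+5·4 = 48
E: 6·7 = 42 | 4·8+1·0+5·2 = 42
J: 6·6 = 36 | 4·5+1·6+5·2 = 36
M: 6·1 = 6 | 4·0+1·1+5·1 = 6
gcd(6,4,1,5) = 1

Coefficients: [6, 4, 1, 5]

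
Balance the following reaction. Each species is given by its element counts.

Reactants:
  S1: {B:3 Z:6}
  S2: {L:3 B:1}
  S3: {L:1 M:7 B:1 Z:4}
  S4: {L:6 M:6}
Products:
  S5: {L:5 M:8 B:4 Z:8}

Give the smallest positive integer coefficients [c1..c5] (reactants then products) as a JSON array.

L: 4·0+6·3+6·1+1·6 = 30 | 6·5 = 30
M: 4·0+6·0+6·7+1·6 = 48 | 6·8 = 48
B: 4·3+6·1+6·1+1·0 = 24 | 6·4 = 24
Z: 4·6+6·0+6·4+1·0 = 48 | 6·8 = 48
gcd(4,6,6,1,6) = 1

Coefficients: [4, 6, 6, 1, 6]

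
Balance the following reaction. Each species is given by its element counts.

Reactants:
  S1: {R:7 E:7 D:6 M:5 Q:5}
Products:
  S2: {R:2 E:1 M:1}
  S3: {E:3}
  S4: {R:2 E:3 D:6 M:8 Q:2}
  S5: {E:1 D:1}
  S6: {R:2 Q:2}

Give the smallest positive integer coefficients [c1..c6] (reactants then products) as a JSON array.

R: 2·7 = 14 | 2·2+1·0+1·2+6·0+4·2 = 14
E: 2·7 = 14 | 2·1+1·3+1·3+6·1+4·0 = 14
D: 2·6 = 12 | 2·0+1·0+1·6+6·1+4·0 = 12
M: 2·5 = 10 | 2·1+1·0+1·8+6·0+4·0 = 10
Q: 2·5 = 10 | 2·0+1·0+1·2+6·0+4·2 = 10
gcd(2,2,1,1,6,4) = 1

Coefficients: [2, 2, 1, 1, 6, 4]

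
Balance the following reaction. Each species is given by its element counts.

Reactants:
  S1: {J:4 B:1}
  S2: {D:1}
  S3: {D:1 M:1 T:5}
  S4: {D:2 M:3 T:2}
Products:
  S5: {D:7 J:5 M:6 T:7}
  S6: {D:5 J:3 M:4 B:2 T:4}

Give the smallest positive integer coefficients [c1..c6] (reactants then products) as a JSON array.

D: 2·0+5·1+1·1+3·2 = 12 | 1·7+1·5 = 12
J: 2·4+5·0+1·0+3·0 = 8 | 1·5+1·3 = 8
M: 2·0+5·0+1·1+3·3 = 10 | 1·6+1·4 = 10
B: 2·1+5·0+1·0+3·0 = 2 | 1·0+1·2 = 2
T: 2·0+5·0+1·5+3·2 = 11 | 1·7+1·4 = 11
gcd(2,5,1,3,1,1) = 1

Coefficients: [2, 5, 1, 3, 1, 1]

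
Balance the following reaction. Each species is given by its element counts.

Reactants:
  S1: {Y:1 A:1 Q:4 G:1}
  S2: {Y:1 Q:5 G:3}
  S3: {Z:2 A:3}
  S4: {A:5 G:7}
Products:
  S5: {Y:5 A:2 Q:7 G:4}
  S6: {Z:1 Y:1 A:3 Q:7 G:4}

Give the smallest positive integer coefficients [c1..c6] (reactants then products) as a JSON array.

Z: 6·0+5·0+3·2+1·0 = 6 | 1·0+6·1 = 6
Y: 6·1+5·1+3·0+1·0 = 11 | 1·5+6·1 = 11
A: 6·1+5·0+3·3+1·5 = 20 | 1·2+6·3 = 20
Q: 6·4+5·5+3·0+1·0 = 49 | 1·7+6·7 = 49
G: 6·1+5·3+3·0+1·7 = 28 | 1·4+6·4 = 28
gcd(6,5,3,1,1,6) = 1

Coefficients: [6, 5, 3, 1, 1, 6]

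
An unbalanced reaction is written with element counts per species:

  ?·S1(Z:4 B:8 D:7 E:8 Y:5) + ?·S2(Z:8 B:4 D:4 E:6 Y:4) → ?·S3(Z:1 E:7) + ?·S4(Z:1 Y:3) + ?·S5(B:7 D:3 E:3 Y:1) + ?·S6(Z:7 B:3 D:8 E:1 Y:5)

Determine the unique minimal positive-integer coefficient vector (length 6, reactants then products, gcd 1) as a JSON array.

Coefficients: [5, 1, 4, 3, 5, 3]

Z: 5·4+1·8 = 28 | 4·1+3·1+5·0+3·7 = 28
B: 5·8+1·4 = 44 | 4·0+3·0+5·7+3·3 = 44
D: 5·7+1·4 = 39 | 4·0+3·0+5·3+3·8 = 39
E: 5·8+1·6 = 46 | 4·7+3·0+5·3+3·1 = 46
Y: 5·5+1·4 = 29 | 4·0+3·3+5·1+3·5 = 29
gcd(5,1,4,3,5,3) = 1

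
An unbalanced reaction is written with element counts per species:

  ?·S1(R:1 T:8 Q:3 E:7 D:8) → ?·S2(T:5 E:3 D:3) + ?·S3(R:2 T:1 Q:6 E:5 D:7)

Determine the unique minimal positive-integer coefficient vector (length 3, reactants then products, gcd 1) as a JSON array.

R: 2·1 = 2 | 3·0+1·2 = 2
T: 2·8 = 16 | 3·5+1·1 = 16
Q: 2·3 = 6 | 3·0+1·6 = 6
E: 2·7 = 14 | 3·3+1·5 = 14
D: 2·8 = 16 | 3·3+1·7 = 16
gcd(2,3,1) = 1

Coefficients: [2, 3, 1]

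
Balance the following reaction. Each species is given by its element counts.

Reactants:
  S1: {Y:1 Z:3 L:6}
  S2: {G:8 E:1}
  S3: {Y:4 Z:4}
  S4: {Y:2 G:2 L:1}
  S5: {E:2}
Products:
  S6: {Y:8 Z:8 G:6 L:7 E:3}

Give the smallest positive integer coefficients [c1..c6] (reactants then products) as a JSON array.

Coefficients: [4, 2, 5, 4, 5, 4]

Y: 4·1+2·0+5·4+4·2+5·0 = 32 | 4·8 = 32
Z: 4·3+2·0+5·4+4·0+5·0 = 32 | 4·8 = 32
G: 4·0+2·8+5·0+4·2+5·0 = 24 | 4·6 = 24
L: 4·6+2·0+5·0+4·1+5·0 = 28 | 4·7 = 28
E: 4·0+2·1+5·0+4·0+5·2 = 12 | 4·3 = 12
gcd(4,2,5,4,5,4) = 1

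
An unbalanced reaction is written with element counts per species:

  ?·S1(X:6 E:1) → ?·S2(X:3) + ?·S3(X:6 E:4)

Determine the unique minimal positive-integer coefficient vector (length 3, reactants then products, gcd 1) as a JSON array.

X: 4·6 = 24 | 6·3+1·6 = 24
E: 4·1 = 4 | 6·0+1·4 = 4
gcd(4,6,1) = 1

Coefficients: [4, 6, 1]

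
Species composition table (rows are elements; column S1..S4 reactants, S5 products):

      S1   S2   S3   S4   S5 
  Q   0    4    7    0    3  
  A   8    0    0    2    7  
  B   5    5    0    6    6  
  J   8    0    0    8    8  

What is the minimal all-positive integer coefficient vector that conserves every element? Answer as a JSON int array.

Q: 5·0+1·4+2·7+1·0 = 18 | 6·3 = 18
A: 5·8+1·0+2·0+1·2 = 42 | 6·7 = 42
B: 5·5+1·5+2·0+1·6 = 36 | 6·6 = 36
J: 5·8+1·0+2·0+1·8 = 48 | 6·8 = 48
gcd(5,1,2,1,6) = 1

Coefficients: [5, 1, 2, 1, 6]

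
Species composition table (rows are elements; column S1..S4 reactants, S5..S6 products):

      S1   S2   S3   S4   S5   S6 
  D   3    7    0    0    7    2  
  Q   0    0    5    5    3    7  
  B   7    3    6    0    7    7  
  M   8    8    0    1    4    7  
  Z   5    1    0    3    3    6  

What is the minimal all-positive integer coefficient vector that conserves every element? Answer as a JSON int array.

D: 4·3+1·7+3·0+6·0 = 19 | 1·7+6·2 = 19
Q: 4·0+1·0+3·5+6·5 = 45 | 1·3+6·7 = 45
B: 4·7+1·3+3·6+6·0 = 49 | 1·7+6·7 = 49
M: 4·8+1·8+3·0+6·1 = 46 | 1·4+6·7 = 46
Z: 4·5+1·1+3·0+6·3 = 39 | 1·3+6·6 = 39
gcd(4,1,3,6,1,6) = 1

Coefficients: [4, 1, 3, 6, 1, 6]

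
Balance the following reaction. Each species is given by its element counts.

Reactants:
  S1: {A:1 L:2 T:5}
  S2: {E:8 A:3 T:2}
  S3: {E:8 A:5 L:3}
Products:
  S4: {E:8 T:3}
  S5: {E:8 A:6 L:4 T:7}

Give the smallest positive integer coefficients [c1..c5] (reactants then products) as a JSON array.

E: 5·0+3·8+2·8 = 40 | 1·8+4·8 = 40
A: 5·1+3·3+2·5 = 24 | 1·0+4·6 = 24
L: 5·2+3·0+2·3 = 16 | 1·0+4·4 = 16
T: 5·5+3·2+2·0 = 31 | 1·3+4·7 = 31
gcd(5,3,2,1,4) = 1

Coefficients: [5, 3, 2, 1, 4]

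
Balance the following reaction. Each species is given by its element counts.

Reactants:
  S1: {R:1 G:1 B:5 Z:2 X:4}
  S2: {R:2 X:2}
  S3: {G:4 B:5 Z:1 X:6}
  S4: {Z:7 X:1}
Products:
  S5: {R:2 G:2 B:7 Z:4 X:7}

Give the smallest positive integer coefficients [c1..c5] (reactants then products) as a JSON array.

R: 6·1+2·2+1·0+1·0 = 10 | 5·2 = 10
G: 6·1+2·0+1·4+1·0 = 10 | 5·2 = 10
B: 6·5+2·0+1·5+1·0 = 35 | 5·7 = 35
Z: 6·2+2·0+1·1+1·7 = 20 | 5·4 = 20
X: 6·4+2·2+1·6+1·1 = 35 | 5·7 = 35
gcd(6,2,1,1,5) = 1

Coefficients: [6, 2, 1, 1, 5]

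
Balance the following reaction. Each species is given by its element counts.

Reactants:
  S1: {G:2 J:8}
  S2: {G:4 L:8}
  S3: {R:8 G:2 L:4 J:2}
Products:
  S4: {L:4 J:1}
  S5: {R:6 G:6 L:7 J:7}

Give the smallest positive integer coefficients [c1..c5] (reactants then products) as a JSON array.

Coefficients: [3, 3, 3, 2, 4]

R: 3·0+3·0+3·8 = 24 | 2·0+4·6 = 24
G: 3·2+3·4+3·2 = 24 | 2·0+4·6 = 24
L: 3·0+3·8+3·4 = 36 | 2·4+4·7 = 36
J: 3·8+3·0+3·2 = 30 | 2·1+4·7 = 30
gcd(3,3,3,2,4) = 1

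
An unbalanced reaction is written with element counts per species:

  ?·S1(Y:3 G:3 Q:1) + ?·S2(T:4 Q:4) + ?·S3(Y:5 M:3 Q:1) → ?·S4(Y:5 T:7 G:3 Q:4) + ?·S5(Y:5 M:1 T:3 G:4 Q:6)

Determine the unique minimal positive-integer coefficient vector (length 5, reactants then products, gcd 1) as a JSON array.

Y: 5·3+4·0+1·5 = 20 | 1·5+3·5 = 20
M: 5·0+4·0+1·3 = 3 | 1·0+3·1 = 3
T: 5·0+4·4+1·0 = 16 | 1·7+3·3 = 16
G: 5·3+4·0+1·0 = 15 | 1·3+3·4 = 15
Q: 5·1+4·4+1·1 = 22 | 1·4+3·6 = 22
gcd(5,4,1,1,3) = 1

Coefficients: [5, 4, 1, 1, 3]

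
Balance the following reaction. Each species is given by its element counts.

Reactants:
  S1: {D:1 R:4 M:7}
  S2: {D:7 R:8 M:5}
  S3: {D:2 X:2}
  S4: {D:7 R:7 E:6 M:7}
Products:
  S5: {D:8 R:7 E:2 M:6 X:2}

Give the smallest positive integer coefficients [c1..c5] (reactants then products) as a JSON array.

Coefficients: [1, 3, 6, 2, 6]

D: 1·1+3·7+6·2+2·7 = 48 | 6·8 = 48
R: 1·4+3·8+6·0+2·7 = 42 | 6·7 = 42
E: 1·0+3·0+6·0+2·6 = 12 | 6·2 = 12
M: 1·7+3·5+6·0+2·7 = 36 | 6·6 = 36
X: 1·0+3·0+6·2+2·0 = 12 | 6·2 = 12
gcd(1,3,6,2,6) = 1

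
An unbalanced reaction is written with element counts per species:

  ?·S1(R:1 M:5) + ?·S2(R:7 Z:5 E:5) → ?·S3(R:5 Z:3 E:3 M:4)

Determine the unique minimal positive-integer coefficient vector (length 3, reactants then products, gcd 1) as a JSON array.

Coefficients: [4, 3, 5]

R: 4·1+3·7 = 25 | 5·5 = 25
Z: 4·0+3·5 = 15 | 5·3 = 15
E: 4·0+3·5 = 15 | 5·3 = 15
M: 4·5+3·0 = 20 | 5·4 = 20
gcd(4,3,5) = 1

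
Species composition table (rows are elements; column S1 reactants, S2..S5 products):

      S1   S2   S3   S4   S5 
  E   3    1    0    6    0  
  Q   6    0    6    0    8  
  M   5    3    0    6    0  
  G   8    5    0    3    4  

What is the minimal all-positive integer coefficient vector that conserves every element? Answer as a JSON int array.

Coefficients: [6, 6, 2, 2, 3]

E: 6·3 = 18 | 6·1+2·0+2·6+3·0 = 18
Q: 6·6 = 36 | 6·0+2·6+2·0+3·8 = 36
M: 6·5 = 30 | 6·3+2·0+2·6+3·0 = 30
G: 6·8 = 48 | 6·5+2·0+2·3+3·4 = 48
gcd(6,6,2,2,3) = 1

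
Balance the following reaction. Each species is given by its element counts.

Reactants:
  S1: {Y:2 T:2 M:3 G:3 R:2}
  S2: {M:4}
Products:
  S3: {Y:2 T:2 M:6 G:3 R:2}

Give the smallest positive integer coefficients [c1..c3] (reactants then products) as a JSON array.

Y: 4·2+3·0 = 8 | 4·2 = 8
T: 4·2+3·0 = 8 | 4·2 = 8
M: 4·3+3·4 = 24 | 4·6 = 24
G: 4·3+3·0 = 12 | 4·3 = 12
R: 4·2+3·0 = 8 | 4·2 = 8
gcd(4,3,4) = 1

Coefficients: [4, 3, 4]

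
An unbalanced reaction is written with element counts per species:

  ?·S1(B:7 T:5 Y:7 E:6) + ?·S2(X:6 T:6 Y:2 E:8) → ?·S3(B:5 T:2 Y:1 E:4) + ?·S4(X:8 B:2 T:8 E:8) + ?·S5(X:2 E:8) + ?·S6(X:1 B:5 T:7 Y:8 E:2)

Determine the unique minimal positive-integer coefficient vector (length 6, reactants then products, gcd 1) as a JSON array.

Coefficients: [6, 4, 2, 1, 5, 6]

X: 6·0+4·6 = 24 | 2·0+1·8+5·2+6·1 = 24
B: 6·7+4·0 = 42 | 2·5+1·2+5·0+6·5 = 42
T: 6·5+4·6 = 54 | 2·2+1·8+5·0+6·7 = 54
Y: 6·7+4·2 = 50 | 2·1+1·0+5·0+6·8 = 50
E: 6·6+4·8 = 68 | 2·4+1·8+5·8+6·2 = 68
gcd(6,4,2,1,5,6) = 1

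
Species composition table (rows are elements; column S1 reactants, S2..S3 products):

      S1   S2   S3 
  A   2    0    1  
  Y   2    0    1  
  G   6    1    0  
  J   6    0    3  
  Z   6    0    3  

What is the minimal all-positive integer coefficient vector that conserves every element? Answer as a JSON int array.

Coefficients: [1, 6, 2]

A: 1·2 = 2 | 6·0+2·1 = 2
Y: 1·2 = 2 | 6·0+2·1 = 2
G: 1·6 = 6 | 6·1+2·0 = 6
J: 1·6 = 6 | 6·0+2·3 = 6
Z: 1·6 = 6 | 6·0+2·3 = 6
gcd(1,6,2) = 1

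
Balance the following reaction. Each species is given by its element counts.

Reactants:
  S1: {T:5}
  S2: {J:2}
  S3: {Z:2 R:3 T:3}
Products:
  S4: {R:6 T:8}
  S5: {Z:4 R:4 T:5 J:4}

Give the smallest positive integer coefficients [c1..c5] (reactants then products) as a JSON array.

Z: 1·0+6·0+6·2 = 12 | 1·0+3·4 = 12
R: 1·0+6·0+6·3 = 18 | 1·6+3·4 = 18
T: 1·5+6·0+6·3 = 23 | 1·8+3·5 = 23
J: 1·0+6·2+6·0 = 12 | 1·0+3·4 = 12
gcd(1,6,6,1,3) = 1

Coefficients: [1, 6, 6, 1, 3]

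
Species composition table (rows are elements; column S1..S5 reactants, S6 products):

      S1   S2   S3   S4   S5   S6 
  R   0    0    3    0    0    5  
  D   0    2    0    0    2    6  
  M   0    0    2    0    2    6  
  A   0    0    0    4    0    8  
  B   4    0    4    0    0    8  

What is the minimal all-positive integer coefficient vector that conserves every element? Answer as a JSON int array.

R: 1·0+5·0+5·3+6·0+4·0 = 15 | 3·5 = 15
D: 1·0+5·2+5·0+6·0+4·2 = 18 | 3·6 = 18
M: 1·0+5·0+5·2+6·0+4·2 = 18 | 3·6 = 18
A: 1·0+5·0+5·0+6·4+4·0 = 24 | 3·8 = 24
B: 1·4+5·0+5·4+6·0+4·0 = 24 | 3·8 = 24
gcd(1,5,5,6,4,3) = 1

Coefficients: [1, 5, 5, 6, 4, 3]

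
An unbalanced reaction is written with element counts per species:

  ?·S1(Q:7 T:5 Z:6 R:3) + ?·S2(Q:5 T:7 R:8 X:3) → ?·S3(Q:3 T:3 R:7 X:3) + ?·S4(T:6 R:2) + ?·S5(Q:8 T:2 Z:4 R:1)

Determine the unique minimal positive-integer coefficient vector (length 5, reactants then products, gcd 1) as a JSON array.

Coefficients: [2, 5, 5, 4, 3]

Q: 2·7+5·5 = 39 | 5·3+4·0+3·8 = 39
T: 2·5+5·7 = 45 | 5·3+4·6+3·2 = 45
Z: 2·6+5·0 = 12 | 5·0+4·0+3·4 = 12
R: 2·3+5·8 = 46 | 5·7+4·2+3·1 = 46
X: 2·0+5·3 = 15 | 5·3+4·0+3·0 = 15
gcd(2,5,5,4,3) = 1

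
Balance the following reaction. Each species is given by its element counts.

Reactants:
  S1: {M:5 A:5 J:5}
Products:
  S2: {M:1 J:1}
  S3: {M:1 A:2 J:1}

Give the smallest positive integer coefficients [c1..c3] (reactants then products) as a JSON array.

M: 2·5 = 10 | 5·1+5·1 = 10
A: 2·5 = 10 | 5·0+5·2 = 10
J: 2·5 = 10 | 5·1+5·1 = 10
gcd(2,5,5) = 1

Coefficients: [2, 5, 5]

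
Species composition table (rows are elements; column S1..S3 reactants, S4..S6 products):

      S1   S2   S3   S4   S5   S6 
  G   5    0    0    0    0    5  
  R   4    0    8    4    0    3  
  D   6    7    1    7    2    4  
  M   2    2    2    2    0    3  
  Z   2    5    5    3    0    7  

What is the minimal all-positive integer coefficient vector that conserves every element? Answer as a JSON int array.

G: 4·5+5·0+2·0 = 20 | 5·0+5·0+4·5 = 20
R: 4·4+5·0+2·8 = 32 | 5·4+5·0+4·3 = 32
D: 4·6+5·7+2·1 = 61 | 5·7+5·2+4·4 = 61
M: 4·2+5·2+2·2 = 22 | 5·2+5·0+4·3 = 22
Z: 4·2+5·5+2·5 = 43 | 5·3+5·0+4·7 = 43
gcd(4,5,2,5,5,4) = 1

Coefficients: [4, 5, 2, 5, 5, 4]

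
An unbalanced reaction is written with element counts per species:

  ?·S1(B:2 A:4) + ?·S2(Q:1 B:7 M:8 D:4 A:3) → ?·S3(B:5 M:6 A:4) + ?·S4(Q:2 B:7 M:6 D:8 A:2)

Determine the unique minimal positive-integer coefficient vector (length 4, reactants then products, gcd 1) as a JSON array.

Q: 2·0+6·1 = 6 | 5·0+3·2 = 6
B: 2·2+6·7 = 46 | 5·5+3·7 = 46
M: 2·0+6·8 = 48 | 5·6+3·6 = 48
D: 2·0+6·4 = 24 | 5·0+3·8 = 24
A: 2·4+6·3 = 26 | 5·4+3·2 = 26
gcd(2,6,5,3) = 1

Coefficients: [2, 6, 5, 3]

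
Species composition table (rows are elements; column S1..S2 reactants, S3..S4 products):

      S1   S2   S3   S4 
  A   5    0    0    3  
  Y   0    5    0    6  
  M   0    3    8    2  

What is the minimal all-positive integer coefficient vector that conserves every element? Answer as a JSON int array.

Coefficients: [3, 6, 1, 5]

A: 3·5+6·0 = 15 | 1·0+5·3 = 15
Y: 3·0+6·5 = 30 | 1·0+5·6 = 30
M: 3·0+6·3 = 18 | 1·8+5·2 = 18
gcd(3,6,1,5) = 1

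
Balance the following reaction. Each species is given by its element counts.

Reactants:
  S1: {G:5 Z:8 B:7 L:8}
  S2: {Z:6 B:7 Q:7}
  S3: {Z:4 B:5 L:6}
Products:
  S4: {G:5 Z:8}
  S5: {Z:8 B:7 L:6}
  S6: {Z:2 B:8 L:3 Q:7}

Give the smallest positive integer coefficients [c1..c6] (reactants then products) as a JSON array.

Coefficients: [3, 6, 4, 3, 5, 6]

G: 3·5+6·0+4·0 = 15 | 3·5+5·0+6·0 = 15
Z: 3·8+6·6+4·4 = 76 | 3·8+5·8+6·2 = 76
B: 3·7+6·7+4·5 = 83 | 3·0+5·7+6·8 = 83
L: 3·8+6·0+4·6 = 48 | 3·0+5·6+6·3 = 48
Q: 3·0+6·7+4·0 = 42 | 3·0+5·0+6·7 = 42
gcd(3,6,4,3,5,6) = 1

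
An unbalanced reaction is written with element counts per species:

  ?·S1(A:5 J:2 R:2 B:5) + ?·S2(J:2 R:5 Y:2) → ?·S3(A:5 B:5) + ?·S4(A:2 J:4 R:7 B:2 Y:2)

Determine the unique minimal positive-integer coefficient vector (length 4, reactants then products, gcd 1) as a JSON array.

Coefficients: [5, 5, 3, 5]

A: 5·5+5·0 = 25 | 3·5+5·2 = 25
J: 5·2+5·2 = 20 | 3·0+5·4 = 20
R: 5·2+5·5 = 35 | 3·0+5·7 = 35
B: 5·5+5·0 = 25 | 3·5+5·2 = 25
Y: 5·0+5·2 = 10 | 3·0+5·2 = 10
gcd(5,5,3,5) = 1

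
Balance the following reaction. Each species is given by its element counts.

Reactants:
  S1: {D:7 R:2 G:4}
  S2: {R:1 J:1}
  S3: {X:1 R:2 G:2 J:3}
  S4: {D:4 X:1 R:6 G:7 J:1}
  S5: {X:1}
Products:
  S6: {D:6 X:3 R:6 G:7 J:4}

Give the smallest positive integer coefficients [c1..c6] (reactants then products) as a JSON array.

Coefficients: [2, 2, 3, 1, 5, 3]

D: 2·7+2·0+3·0+1·4+5·0 = 18 | 3·6 = 18
X: 2·0+2·0+3·1+1·1+5·1 = 9 | 3·3 = 9
R: 2·2+2·1+3·2+1·6+5·0 = 18 | 3·6 = 18
G: 2·4+2·0+3·2+1·7+5·0 = 21 | 3·7 = 21
J: 2·0+2·1+3·3+1·1+5·0 = 12 | 3·4 = 12
gcd(2,2,3,1,5,3) = 1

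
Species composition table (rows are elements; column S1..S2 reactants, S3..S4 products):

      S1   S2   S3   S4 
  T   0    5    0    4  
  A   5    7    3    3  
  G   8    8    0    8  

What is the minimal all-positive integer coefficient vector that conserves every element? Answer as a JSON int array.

Coefficients: [1, 4, 6, 5]

T: 1·0+4·5 = 20 | 6·0+5·4 = 20
A: 1·5+4·7 = 33 | 6·3+5·3 = 33
G: 1·8+4·8 = 40 | 6·0+5·8 = 40
gcd(1,4,6,5) = 1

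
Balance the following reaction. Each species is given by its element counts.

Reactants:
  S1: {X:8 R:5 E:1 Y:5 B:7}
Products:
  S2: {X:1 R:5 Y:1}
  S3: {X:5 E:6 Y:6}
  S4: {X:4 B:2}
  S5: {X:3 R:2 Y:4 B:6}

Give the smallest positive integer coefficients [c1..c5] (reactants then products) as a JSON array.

X: 6·8 = 48 | 4·1+1·5+6·4+5·3 = 48
R: 6·5 = 30 | 4·5+1·0+6·0+5·2 = 30
E: 6·1 = 6 | 4·0+1·6+6·0+5·0 = 6
Y: 6·5 = 30 | 4·1+1·6+6·0+5·4 = 30
B: 6·7 = 42 | 4·0+1·0+6·2+5·6 = 42
gcd(6,4,1,6,5) = 1

Coefficients: [6, 4, 1, 6, 5]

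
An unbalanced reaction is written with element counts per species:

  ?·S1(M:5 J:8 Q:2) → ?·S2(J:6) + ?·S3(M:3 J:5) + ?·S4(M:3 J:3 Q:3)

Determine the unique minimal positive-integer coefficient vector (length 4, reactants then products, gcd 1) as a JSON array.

Coefficients: [6, 1, 6, 4]

M: 6·5 = 30 | 1·0+6·3+4·3 = 30
J: 6·8 = 48 | 1·6+6·5+4·3 = 48
Q: 6·2 = 12 | 1·0+6·0+4·3 = 12
gcd(6,1,6,4) = 1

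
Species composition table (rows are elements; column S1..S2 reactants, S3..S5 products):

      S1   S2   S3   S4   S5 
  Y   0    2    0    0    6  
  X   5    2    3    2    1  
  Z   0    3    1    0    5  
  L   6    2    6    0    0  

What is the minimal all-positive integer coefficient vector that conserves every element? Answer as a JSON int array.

Y: 3·0+3·2 = 6 | 4·0+4·0+1·6 = 6
X: 3·5+3·2 = 21 | 4·3+4·2+1·1 = 21
Z: 3·0+3·3 = 9 | 4·1+4·0+1·5 = 9
L: 3·6+3·2 = 24 | 4·6+4·0+1·0 = 24
gcd(3,3,4,4,1) = 1

Coefficients: [3, 3, 4, 4, 1]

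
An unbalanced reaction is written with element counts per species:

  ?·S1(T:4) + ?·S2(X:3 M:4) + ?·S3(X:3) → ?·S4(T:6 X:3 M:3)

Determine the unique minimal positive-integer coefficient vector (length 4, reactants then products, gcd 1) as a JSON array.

Coefficients: [6, 3, 1, 4]

T: 6·4+3·0+1·0 = 24 | 4·6 = 24
X: 6·0+3·3+1·3 = 12 | 4·3 = 12
M: 6·0+3·4+1·0 = 12 | 4·3 = 12
gcd(6,3,1,4) = 1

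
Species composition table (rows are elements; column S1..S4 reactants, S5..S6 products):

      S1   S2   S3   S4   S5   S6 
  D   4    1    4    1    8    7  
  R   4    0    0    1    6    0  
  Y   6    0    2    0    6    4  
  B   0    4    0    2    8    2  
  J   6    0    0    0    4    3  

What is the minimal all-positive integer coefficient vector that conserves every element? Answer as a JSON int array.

D: 3·4+4·1+4·4+6·1 = 38 | 3·8+2·7 = 38
R: 3·4+4·0+4·0+6·1 = 18 | 3·6+2·0 = 18
Y: 3·6+4·0+4·2+6·0 = 26 | 3·6+2·4 = 26
B: 3·0+4·4+4·0+6·2 = 28 | 3·8+2·2 = 28
J: 3·6+4·0+4·0+6·0 = 18 | 3·4+2·3 = 18
gcd(3,4,4,6,3,2) = 1

Coefficients: [3, 4, 4, 6, 3, 2]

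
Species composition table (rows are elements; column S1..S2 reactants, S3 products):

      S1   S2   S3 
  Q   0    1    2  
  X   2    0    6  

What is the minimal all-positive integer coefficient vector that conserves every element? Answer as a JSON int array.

Coefficients: [3, 2, 1]

Q: 3·0+2·1 = 2 | 1·2 = 2
X: 3·2+2·0 = 6 | 1·6 = 6
gcd(3,2,1) = 1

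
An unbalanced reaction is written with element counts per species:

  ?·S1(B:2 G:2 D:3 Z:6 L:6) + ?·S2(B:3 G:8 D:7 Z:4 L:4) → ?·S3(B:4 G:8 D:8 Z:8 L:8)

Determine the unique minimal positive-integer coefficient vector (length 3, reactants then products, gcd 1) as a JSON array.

B: 4·2+4·3 = 20 | 5·4 = 20
G: 4·2+4·8 = 40 | 5·8 = 40
D: 4·3+4·7 = 40 | 5·8 = 40
Z: 4·6+4·4 = 40 | 5·8 = 40
L: 4·6+4·4 = 40 | 5·8 = 40
gcd(4,4,5) = 1

Coefficients: [4, 4, 5]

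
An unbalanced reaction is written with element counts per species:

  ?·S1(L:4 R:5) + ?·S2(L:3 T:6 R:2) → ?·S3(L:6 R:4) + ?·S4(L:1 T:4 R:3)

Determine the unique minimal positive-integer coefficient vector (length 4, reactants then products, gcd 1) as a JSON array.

Coefficients: [6, 4, 5, 6]

L: 6·4+4·3 = 36 | 5·6+6·1 = 36
T: 6·0+4·6 = 24 | 5·0+6·4 = 24
R: 6·5+4·2 = 38 | 5·4+6·3 = 38
gcd(6,4,5,6) = 1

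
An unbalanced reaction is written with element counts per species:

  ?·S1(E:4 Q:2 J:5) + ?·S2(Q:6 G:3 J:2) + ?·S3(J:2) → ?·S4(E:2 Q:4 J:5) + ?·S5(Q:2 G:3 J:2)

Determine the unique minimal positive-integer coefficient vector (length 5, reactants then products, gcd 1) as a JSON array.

E: 2·4+3·0+5·0 = 8 | 4·2+3·0 = 8
Q: 2·2+3·6+5·0 = 22 | 4·4+3·2 = 22
G: 2·0+3·3+5·0 = 9 | 4·0+3·3 = 9
J: 2·5+3·2+5·2 = 26 | 4·5+3·2 = 26
gcd(2,3,5,4,3) = 1

Coefficients: [2, 3, 5, 4, 3]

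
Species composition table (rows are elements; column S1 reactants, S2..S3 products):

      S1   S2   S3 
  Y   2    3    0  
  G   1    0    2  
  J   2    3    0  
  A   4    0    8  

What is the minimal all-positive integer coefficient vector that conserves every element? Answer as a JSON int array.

Y: 6·2 = 12 | 4·3+3·0 = 12
G: 6·1 = 6 | 4·0+3·2 = 6
J: 6·2 = 12 | 4·3+3·0 = 12
A: 6·4 = 24 | 4·0+3·8 = 24
gcd(6,4,3) = 1

Coefficients: [6, 4, 3]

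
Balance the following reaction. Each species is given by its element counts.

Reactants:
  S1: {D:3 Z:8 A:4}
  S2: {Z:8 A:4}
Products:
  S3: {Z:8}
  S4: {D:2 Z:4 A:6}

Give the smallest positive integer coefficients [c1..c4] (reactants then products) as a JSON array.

Coefficients: [4, 5, 6, 6]

D: 4·3+5·0 = 12 | 6·0+6·2 = 12
Z: 4·8+5·8 = 72 | 6·8+6·4 = 72
A: 4·4+5·4 = 36 | 6·0+6·6 = 36
gcd(4,5,6,6) = 1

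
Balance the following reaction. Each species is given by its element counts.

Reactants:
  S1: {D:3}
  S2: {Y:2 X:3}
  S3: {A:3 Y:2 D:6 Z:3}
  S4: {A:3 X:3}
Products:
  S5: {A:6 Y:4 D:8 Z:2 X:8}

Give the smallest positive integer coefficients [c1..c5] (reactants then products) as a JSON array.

Coefficients: [4, 4, 2, 4, 3]

A: 4·0+4·0+2·3+4·3 = 18 | 3·6 = 18
Y: 4·0+4·2+2·2+4·0 = 12 | 3·4 = 12
D: 4·3+4·0+2·6+4·0 = 24 | 3·8 = 24
Z: 4·0+4·0+2·3+4·0 = 6 | 3·2 = 6
X: 4·0+4·3+2·0+4·3 = 24 | 3·8 = 24
gcd(4,4,2,4,3) = 1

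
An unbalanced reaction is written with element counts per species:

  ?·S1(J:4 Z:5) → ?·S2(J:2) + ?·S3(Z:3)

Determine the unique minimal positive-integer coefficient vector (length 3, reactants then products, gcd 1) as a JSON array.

J: 3·4 = 12 | 6·2+5·0 = 12
Z: 3·5 = 15 | 6·0+5·3 = 15
gcd(3,6,5) = 1

Coefficients: [3, 6, 5]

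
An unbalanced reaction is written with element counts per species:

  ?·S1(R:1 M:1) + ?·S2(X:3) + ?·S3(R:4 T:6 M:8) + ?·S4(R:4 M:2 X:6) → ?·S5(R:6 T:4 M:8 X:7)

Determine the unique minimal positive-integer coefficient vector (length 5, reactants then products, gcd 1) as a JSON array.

Coefficients: [6, 5, 2, 1, 3]

R: 6·1+5·0+2·4+1·4 = 18 | 3·6 = 18
T: 6·0+5·0+2·6+1·0 = 12 | 3·4 = 12
M: 6·1+5·0+2·8+1·2 = 24 | 3·8 = 24
X: 6·0+5·3+2·0+1·6 = 21 | 3·7 = 21
gcd(6,5,2,1,3) = 1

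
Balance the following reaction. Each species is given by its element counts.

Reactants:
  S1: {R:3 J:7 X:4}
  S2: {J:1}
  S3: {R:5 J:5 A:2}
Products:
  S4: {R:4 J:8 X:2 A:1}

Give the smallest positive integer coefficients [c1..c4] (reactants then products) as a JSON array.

R: 1·3+4·0+1·5 = 8 | 2·4 = 8
J: 1·7+4·1+1·5 = 16 | 2·8 = 16
X: 1·4+4·0+1·0 = 4 | 2·2 = 4
A: 1·0+4·0+1·2 = 2 | 2·1 = 2
gcd(1,4,1,2) = 1

Coefficients: [1, 4, 1, 2]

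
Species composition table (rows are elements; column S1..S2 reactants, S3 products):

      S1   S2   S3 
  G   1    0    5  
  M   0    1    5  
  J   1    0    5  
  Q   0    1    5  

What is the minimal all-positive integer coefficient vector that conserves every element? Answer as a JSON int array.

Coefficients: [5, 5, 1]

G: 5·1+5·0 = 5 | 1·5 = 5
M: 5·0+5·1 = 5 | 1·5 = 5
J: 5·1+5·0 = 5 | 1·5 = 5
Q: 5·0+5·1 = 5 | 1·5 = 5
gcd(5,5,1) = 1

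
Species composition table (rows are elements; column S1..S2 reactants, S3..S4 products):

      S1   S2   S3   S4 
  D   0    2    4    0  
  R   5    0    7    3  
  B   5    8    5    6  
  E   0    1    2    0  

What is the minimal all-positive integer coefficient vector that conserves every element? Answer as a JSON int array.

D: 5·0+2·2 = 4 | 1·4+6·0 = 4
R: 5·5+2·0 = 25 | 1·7+6·3 = 25
B: 5·5+2·8 = 41 | 1·5+6·6 = 41
E: 5·0+2·1 = 2 | 1·2+6·0 = 2
gcd(5,2,1,6) = 1

Coefficients: [5, 2, 1, 6]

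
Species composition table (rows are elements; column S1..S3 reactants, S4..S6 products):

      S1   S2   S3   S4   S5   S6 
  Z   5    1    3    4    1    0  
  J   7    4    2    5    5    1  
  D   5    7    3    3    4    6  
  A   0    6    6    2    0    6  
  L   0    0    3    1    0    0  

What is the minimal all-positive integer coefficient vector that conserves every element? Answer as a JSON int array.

Coefficients: [3, 5, 2, 6, 2, 5]

Z: 3·5+5·1+2·3 = 26 | 6·4+2·1+5·0 = 26
J: 3·7+5·4+2·2 = 45 | 6·5+2·5+5·1 = 45
D: 3·5+5·7+2·3 = 56 | 6·3+2·4+5·6 = 56
A: 3·0+5·6+2·6 = 42 | 6·2+2·0+5·6 = 42
L: 3·0+5·0+2·3 = 6 | 6·1+2·0+5·0 = 6
gcd(3,5,2,6,2,5) = 1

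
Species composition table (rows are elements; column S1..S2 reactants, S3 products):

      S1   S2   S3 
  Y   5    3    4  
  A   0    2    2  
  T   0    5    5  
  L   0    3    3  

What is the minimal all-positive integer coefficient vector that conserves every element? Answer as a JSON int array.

Coefficients: [1, 5, 5]

Y: 1·5+5·3 = 20 | 5·4 = 20
A: 1·0+5·2 = 10 | 5·2 = 10
T: 1·0+5·5 = 25 | 5·5 = 25
L: 1·0+5·3 = 15 | 5·3 = 15
gcd(1,5,5) = 1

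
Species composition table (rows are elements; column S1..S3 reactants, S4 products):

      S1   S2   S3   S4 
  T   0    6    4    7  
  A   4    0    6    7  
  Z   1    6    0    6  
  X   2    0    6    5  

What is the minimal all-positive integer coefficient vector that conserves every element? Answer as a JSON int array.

T: 6·0+5·6+3·4 = 42 | 6·7 = 42
A: 6·4+5·0+3·6 = 42 | 6·7 = 42
Z: 6·1+5·6+3·0 = 36 | 6·6 = 36
X: 6·2+5·0+3·6 = 30 | 6·5 = 30
gcd(6,5,3,6) = 1

Coefficients: [6, 5, 3, 6]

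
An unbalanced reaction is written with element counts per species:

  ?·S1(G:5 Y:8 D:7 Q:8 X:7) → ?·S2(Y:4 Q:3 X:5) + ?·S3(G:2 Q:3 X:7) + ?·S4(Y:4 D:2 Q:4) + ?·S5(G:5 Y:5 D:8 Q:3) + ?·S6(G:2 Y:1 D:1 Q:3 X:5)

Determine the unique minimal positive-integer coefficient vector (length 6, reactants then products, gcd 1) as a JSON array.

G: 6·5 = 30 | 3·0+1·2+3·0+4·5+4·2 = 30
Y: 6·8 = 48 | 3·4+1·0+3·4+4·5+4·1 = 48
D: 6·7 = 42 | 3·0+1·0+3·2+4·8+4·1 = 42
Q: 6·8 = 48 | 3·3+1·3+3·4+4·3+4·3 = 48
X: 6·7 = 42 | 3·5+1·7+3·0+4·0+4·5 = 42
gcd(6,3,1,3,4,4) = 1

Coefficients: [6, 3, 1, 3, 4, 4]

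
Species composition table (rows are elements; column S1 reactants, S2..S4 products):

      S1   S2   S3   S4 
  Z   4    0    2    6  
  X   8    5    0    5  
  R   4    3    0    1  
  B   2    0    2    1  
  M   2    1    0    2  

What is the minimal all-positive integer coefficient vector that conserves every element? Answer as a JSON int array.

Coefficients: [5, 6, 4, 2]

Z: 5·4 = 20 | 6·0+4·2+2·6 = 20
X: 5·8 = 40 | 6·5+4·0+2·5 = 40
R: 5·4 = 20 | 6·3+4·0+2·1 = 20
B: 5·2 = 10 | 6·0+4·2+2·1 = 10
M: 5·2 = 10 | 6·1+4·0+2·2 = 10
gcd(5,6,4,2) = 1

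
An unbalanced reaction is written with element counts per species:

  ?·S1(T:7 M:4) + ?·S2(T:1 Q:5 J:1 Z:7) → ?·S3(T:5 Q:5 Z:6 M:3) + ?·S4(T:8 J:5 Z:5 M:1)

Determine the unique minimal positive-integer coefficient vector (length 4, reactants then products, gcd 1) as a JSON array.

T: 4·7+5·1 = 33 | 5·5+1·8 = 33
Q: 4·0+5·5 = 25 | 5·5+1·0 = 25
J: 4·0+5·1 = 5 | 5·0+1·5 = 5
Z: 4·0+5·7 = 35 | 5·6+1·5 = 35
M: 4·4+5·0 = 16 | 5·3+1·1 = 16
gcd(4,5,5,1) = 1

Coefficients: [4, 5, 5, 1]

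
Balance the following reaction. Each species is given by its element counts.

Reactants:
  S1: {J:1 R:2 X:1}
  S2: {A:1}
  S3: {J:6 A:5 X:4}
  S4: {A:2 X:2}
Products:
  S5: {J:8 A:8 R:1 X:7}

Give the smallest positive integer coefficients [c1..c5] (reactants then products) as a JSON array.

J: 2·1+1·0+5·6+3·0 = 32 | 4·8 = 32
A: 2·0+1·1+5·5+3·2 = 32 | 4·8 = 32
R: 2·2+1·0+5·0+3·0 = 4 | 4·1 = 4
X: 2·1+1·0+5·4+3·2 = 28 | 4·7 = 28
gcd(2,1,5,3,4) = 1

Coefficients: [2, 1, 5, 3, 4]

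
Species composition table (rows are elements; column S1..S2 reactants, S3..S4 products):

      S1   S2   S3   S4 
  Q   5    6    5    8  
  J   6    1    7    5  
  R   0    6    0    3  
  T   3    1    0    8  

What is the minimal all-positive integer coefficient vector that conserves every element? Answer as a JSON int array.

Coefficients: [5, 1, 3, 2]

Q: 5·5+1·6 = 31 | 3·5+2·8 = 31
J: 5·6+1·1 = 31 | 3·7+2·5 = 31
R: 5·0+1·6 = 6 | 3·0+2·3 = 6
T: 5·3+1·1 = 16 | 3·0+2·8 = 16
gcd(5,1,3,2) = 1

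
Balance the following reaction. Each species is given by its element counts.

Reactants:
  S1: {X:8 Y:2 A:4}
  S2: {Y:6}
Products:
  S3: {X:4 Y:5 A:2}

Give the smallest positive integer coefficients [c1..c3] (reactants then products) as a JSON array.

Coefficients: [3, 4, 6]

X: 3·8+4·0 = 24 | 6·4 = 24
Y: 3·2+4·6 = 30 | 6·5 = 30
A: 3·4+4·0 = 12 | 6·2 = 12
gcd(3,4,6) = 1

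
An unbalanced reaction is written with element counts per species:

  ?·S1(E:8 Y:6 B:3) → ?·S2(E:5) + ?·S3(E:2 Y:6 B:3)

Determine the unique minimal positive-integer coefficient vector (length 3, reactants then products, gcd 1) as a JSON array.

E: 5·8 = 40 | 6·5+5·2 = 40
Y: 5·6 = 30 | 6·0+5·6 = 30
B: 5·3 = 15 | 6·0+5·3 = 15
gcd(5,6,5) = 1

Coefficients: [5, 6, 5]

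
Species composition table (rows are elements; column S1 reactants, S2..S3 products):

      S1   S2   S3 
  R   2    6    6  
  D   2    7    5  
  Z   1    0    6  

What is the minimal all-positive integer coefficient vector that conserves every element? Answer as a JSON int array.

Coefficients: [6, 1, 1]

R: 6·2 = 12 | 1·6+1·6 = 12
D: 6·2 = 12 | 1·7+1·5 = 12
Z: 6·1 = 6 | 1·0+1·6 = 6
gcd(6,1,1) = 1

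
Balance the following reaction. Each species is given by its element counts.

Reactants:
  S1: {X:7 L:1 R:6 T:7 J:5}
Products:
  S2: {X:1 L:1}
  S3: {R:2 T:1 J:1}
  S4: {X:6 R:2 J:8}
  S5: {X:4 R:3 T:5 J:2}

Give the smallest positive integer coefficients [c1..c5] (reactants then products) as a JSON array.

X: 5·7 = 35 | 5·1+5·0+1·6+6·4 = 35
L: 5·1 = 5 | 5·1+5·0+1·0+6·0 = 5
R: 5·6 = 30 | 5·0+5·2+1·2+6·3 = 30
T: 5·7 = 35 | 5·0+5·1+1·0+6·5 = 35
J: 5·5 = 25 | 5·0+5·1+1·8+6·2 = 25
gcd(5,5,5,1,6) = 1

Coefficients: [5, 5, 5, 1, 6]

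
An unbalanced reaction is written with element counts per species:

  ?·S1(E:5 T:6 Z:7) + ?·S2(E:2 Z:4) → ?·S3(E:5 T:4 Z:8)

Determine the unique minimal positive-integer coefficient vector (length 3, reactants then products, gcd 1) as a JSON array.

Coefficients: [4, 5, 6]

E: 4·5+5·2 = 30 | 6·5 = 30
T: 4·6+5·0 = 24 | 6·4 = 24
Z: 4·7+5·4 = 48 | 6·8 = 48
gcd(4,5,6) = 1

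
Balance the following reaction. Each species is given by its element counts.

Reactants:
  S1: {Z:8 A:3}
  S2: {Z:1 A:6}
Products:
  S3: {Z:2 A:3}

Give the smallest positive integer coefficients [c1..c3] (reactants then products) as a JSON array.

Z: 1·8+2·1 = 10 | 5·2 = 10
A: 1·3+2·6 = 15 | 5·3 = 15
gcd(1,2,5) = 1

Coefficients: [1, 2, 5]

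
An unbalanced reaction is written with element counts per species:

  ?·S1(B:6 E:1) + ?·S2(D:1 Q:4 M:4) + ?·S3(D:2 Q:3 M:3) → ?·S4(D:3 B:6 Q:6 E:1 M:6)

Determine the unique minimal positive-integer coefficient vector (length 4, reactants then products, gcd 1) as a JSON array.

Coefficients: [5, 3, 6, 5]

D: 5·0+3·1+6·2 = 15 | 5·3 = 15
B: 5·6+3·0+6·0 = 30 | 5·6 = 30
Q: 5·0+3·4+6·3 = 30 | 5·6 = 30
E: 5·1+3·0+6·0 = 5 | 5·1 = 5
M: 5·0+3·4+6·3 = 30 | 5·6 = 30
gcd(5,3,6,5) = 1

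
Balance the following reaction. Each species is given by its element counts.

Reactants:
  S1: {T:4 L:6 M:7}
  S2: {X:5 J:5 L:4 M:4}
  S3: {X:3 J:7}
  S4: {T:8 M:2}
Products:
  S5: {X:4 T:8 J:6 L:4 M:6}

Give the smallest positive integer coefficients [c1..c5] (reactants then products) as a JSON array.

X: 2·0+3·5+3·3+5·0 = 24 | 6·4 = 24
T: 2·4+3·0+3·0+5·8 = 48 | 6·8 = 48
J: 2·0+3·5+3·7+5·0 = 36 | 6·6 = 36
L: 2·6+3·4+3·0+5·0 = 24 | 6·4 = 24
M: 2·7+3·4+3·0+5·2 = 36 | 6·6 = 36
gcd(2,3,3,5,6) = 1

Coefficients: [2, 3, 3, 5, 6]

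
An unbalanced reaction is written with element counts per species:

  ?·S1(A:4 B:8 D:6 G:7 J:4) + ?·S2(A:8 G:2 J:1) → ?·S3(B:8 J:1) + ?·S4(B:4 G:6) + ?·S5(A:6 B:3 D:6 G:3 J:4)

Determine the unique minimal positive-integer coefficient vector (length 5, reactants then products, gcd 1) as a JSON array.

Coefficients: [4, 1, 1, 3, 4]

A: 4·4+1·8 = 24 | 1·0+3·0+4·6 = 24
B: 4·8+1·0 = 32 | 1·8+3·4+4·3 = 32
D: 4·6+1·0 = 24 | 1·0+3·0+4·6 = 24
G: 4·7+1·2 = 30 | 1·0+3·6+4·3 = 30
J: 4·4+1·1 = 17 | 1·1+3·0+4·4 = 17
gcd(4,1,1,3,4) = 1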